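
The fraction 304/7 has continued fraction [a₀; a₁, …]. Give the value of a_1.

2

304 ÷ 7 → quotient 43, remainder 3
7 ÷ 3 → quotient 2, remainder 1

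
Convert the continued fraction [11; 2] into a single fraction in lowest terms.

23/2

Start with 2.
11 + 1/(2/1) = 11 + 1/2 = 23/2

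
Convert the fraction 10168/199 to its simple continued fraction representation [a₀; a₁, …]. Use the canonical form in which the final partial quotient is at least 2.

[51; 10, 2, 9]

10168 = 51·199 + 19, so a_0 = 51
199 = 10·19 + 9, so a_1 = 10
19 = 2·9 + 1, so a_2 = 2
9 = 9·1 + 0, so a_3 = 9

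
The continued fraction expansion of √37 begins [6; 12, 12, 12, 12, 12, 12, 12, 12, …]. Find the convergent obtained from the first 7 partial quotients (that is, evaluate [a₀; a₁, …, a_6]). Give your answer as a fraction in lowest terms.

18798954/3090529

Starting at the tail and folding back:
Start with 12.
12 + 1/(12/1) = 12 + 1/12 = 145/12
12 + 1/(145/12) = 12 + 12/145 = 1752/145
12 + 1/(1752/145) = 12 + 145/1752 = 21169/1752
12 + 1/(21169/1752) = 12 + 1752/21169 = 255780/21169
12 + 1/(255780/21169) = 12 + 21169/255780 = 3090529/255780
6 + 1/(3090529/255780) = 6 + 255780/3090529 = 18798954/3090529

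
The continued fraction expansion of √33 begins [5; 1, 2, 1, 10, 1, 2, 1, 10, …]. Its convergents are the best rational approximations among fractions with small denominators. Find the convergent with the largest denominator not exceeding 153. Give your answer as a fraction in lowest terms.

787/137

List convergents until the denominator exceeds the bound:
a_0 = 5: 5/1  (≤ bound)
a_1 = 1: 6/1  (≤ bound)
a_2 = 2: 17/3  (≤ bound)
a_3 = 1: 23/4  (≤ bound)
a_4 = 10: 247/43  (≤ bound)
a_5 = 1: 270/47  (≤ bound)
a_6 = 2: 787/137  (≤ bound)
a_7 = 1: 1057/184  (> 153, stop)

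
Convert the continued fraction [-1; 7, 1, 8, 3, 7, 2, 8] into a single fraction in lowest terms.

-25565/29274

a_0 = -1: -1/1
a_1 = 7: -6/7
a_2 = 1: -7/8
a_3 = 8: -62/71
a_4 = 3: -193/221
a_5 = 7: -1413/1618
a_6 = 2: -3019/3457
a_7 = 8: -25565/29274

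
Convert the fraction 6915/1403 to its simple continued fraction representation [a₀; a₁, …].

⌊6915/1403⌋ = 4, remainder 1303
⌊1403/1303⌋ = 1, remainder 100
⌊1303/100⌋ = 13, remainder 3
⌊100/3⌋ = 33, remainder 1
⌊3/1⌋ = 3, remainder 0

[4; 1, 13, 33, 3]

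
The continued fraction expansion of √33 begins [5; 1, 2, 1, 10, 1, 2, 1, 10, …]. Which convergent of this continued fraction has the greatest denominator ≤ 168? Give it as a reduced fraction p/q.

a_0 = 5: 5/1  (≤ bound)
a_1 = 1: 6/1  (≤ bound)
a_2 = 2: 17/3  (≤ bound)
a_3 = 1: 23/4  (≤ bound)
a_4 = 10: 247/43  (≤ bound)
a_5 = 1: 270/47  (≤ bound)
a_6 = 2: 787/137  (≤ bound)
a_7 = 1: 1057/184  (> 168, stop)

787/137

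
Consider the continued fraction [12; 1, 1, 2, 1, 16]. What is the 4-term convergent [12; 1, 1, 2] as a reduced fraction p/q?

63/5

Start with 2.
1 + 1/(2/1) = 1 + 1/2 = 3/2
1 + 1/(3/2) = 1 + 2/3 = 5/3
12 + 1/(5/3) = 12 + 3/5 = 63/5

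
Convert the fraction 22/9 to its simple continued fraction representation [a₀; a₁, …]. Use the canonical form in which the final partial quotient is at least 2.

[2; 2, 4]

Run the Euclidean algorithm, recording each quotient:
22 ÷ 9 → quotient 2, remainder 4
9 ÷ 4 → quotient 2, remainder 1
4 ÷ 1 → quotient 4, remainder 0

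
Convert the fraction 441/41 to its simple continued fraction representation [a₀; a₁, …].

[10; 1, 3, 10]

441 ÷ 41 → quotient 10, remainder 31
41 ÷ 31 → quotient 1, remainder 10
31 ÷ 10 → quotient 3, remainder 1
10 ÷ 1 → quotient 10, remainder 0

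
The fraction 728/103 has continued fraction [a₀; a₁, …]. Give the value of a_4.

2

Run the Euclidean algorithm, recording each quotient:
728 = 7·103 + 7, so a_0 = 7
103 = 14·7 + 5, so a_1 = 14
7 = 1·5 + 2, so a_2 = 1
5 = 2·2 + 1, so a_3 = 2
2 = 2·1 + 0, so a_4 = 2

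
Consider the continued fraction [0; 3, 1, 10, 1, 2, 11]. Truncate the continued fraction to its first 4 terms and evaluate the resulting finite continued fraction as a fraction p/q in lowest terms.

11/43

Start with 10.
1 + 1/(10/1) = 1 + 1/10 = 11/10
3 + 1/(11/10) = 3 + 10/11 = 43/11
0 + 1/(43/11) = 0 + 11/43 = 11/43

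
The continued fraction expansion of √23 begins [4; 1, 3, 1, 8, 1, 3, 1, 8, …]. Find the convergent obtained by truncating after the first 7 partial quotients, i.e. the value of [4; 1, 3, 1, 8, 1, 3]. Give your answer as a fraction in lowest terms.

Build up convergents one term at a time:
a_0 = 4: 4/1
a_1 = 1: 5/1
a_2 = 3: 19/4
a_3 = 1: 24/5
a_4 = 8: 211/44
a_5 = 1: 235/49
a_6 = 3: 916/191

916/191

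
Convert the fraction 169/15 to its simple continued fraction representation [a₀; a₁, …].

Repeatedly divide and take the remainder:
⌊169/15⌋ = 11, remainder 4
⌊15/4⌋ = 3, remainder 3
⌊4/3⌋ = 1, remainder 1
⌊3/1⌋ = 3, remainder 0

[11; 3, 1, 3]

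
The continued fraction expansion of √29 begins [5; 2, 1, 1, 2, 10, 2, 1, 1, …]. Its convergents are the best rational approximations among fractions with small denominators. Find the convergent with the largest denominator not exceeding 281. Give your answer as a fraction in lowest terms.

a_0 = 5: 5/1  (≤ bound)
a_1 = 2: 11/2  (≤ bound)
a_2 = 1: 16/3  (≤ bound)
a_3 = 1: 27/5  (≤ bound)
a_4 = 2: 70/13  (≤ bound)
a_5 = 10: 727/135  (≤ bound)
a_6 = 2: 1524/283  (> 281, stop)

727/135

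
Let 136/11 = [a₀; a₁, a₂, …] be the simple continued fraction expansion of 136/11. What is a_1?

2

Apply division with remainder until the remainder is 0:
⌊136/11⌋ = 12, remainder 4
⌊11/4⌋ = 2, remainder 3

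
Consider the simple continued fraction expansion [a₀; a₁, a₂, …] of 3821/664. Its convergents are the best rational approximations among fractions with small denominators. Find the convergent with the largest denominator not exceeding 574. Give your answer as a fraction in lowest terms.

List convergents until the denominator exceeds the bound:
a_0 = 5: 5/1  (≤ bound)
a_1 = 1: 6/1  (≤ bound)
a_2 = 3: 23/4  (≤ bound)
a_3 = 13: 305/53  (≤ bound)
a_4 = 1: 328/57  (≤ bound)
a_5 = 1: 633/110  (≤ bound)
a_6 = 2: 1594/277  (≤ bound)
a_7 = 2: 3821/664  (> 574, stop)

1594/277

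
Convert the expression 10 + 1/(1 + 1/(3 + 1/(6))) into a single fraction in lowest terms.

269/25

a_0 = 10: 10/1
a_1 = 1: 11/1
a_2 = 3: 43/4
a_3 = 6: 269/25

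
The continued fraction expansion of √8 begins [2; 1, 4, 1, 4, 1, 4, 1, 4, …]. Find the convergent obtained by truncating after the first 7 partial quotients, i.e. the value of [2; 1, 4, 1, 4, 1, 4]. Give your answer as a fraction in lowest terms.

Starting at the tail and folding back:
Start with 4.
1 + 1/(4/1) = 1 + 1/4 = 5/4
4 + 1/(5/4) = 4 + 4/5 = 24/5
1 + 1/(24/5) = 1 + 5/24 = 29/24
4 + 1/(29/24) = 4 + 24/29 = 140/29
1 + 1/(140/29) = 1 + 29/140 = 169/140
2 + 1/(169/140) = 2 + 140/169 = 478/169

478/169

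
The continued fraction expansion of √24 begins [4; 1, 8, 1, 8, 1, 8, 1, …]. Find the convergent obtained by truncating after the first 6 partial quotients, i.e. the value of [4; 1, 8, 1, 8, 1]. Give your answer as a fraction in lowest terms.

485/99

a_0 = 4: 4/1
a_1 = 1: 5/1
a_2 = 8: 44/9
a_3 = 1: 49/10
a_4 = 8: 436/89
a_5 = 1: 485/99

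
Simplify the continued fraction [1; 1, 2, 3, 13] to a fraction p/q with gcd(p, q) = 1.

Use the convergent recurrence hₖ = aₖ·hₖ₋₁ + hₖ₋₂ (and likewise for the denominators kₖ):
a_0 = 1: 1/1
a_1 = 1: 2/1
a_2 = 2: 5/3
a_3 = 3: 17/10
a_4 = 13: 226/133

226/133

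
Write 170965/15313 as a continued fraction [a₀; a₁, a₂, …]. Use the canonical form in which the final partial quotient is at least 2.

⌊170965/15313⌋ = 11, remainder 2522
⌊15313/2522⌋ = 6, remainder 181
⌊2522/181⌋ = 13, remainder 169
⌊181/169⌋ = 1, remainder 12
⌊169/12⌋ = 14, remainder 1
⌊12/1⌋ = 12, remainder 0

[11; 6, 13, 1, 14, 12]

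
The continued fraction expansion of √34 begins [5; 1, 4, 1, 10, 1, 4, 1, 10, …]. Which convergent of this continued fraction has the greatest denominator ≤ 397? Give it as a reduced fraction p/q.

2035/349

a_0 = 5: 5/1  (≤ bound)
a_1 = 1: 6/1  (≤ bound)
a_2 = 4: 29/5  (≤ bound)
a_3 = 1: 35/6  (≤ bound)
a_4 = 10: 379/65  (≤ bound)
a_5 = 1: 414/71  (≤ bound)
a_6 = 4: 2035/349  (≤ bound)
a_7 = 1: 2449/420  (> 397, stop)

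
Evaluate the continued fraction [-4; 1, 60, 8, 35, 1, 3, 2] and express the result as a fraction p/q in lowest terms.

-476606/158007

a_0 = -4: -4/1
a_1 = 1: -3/1
a_2 = 60: -184/61
a_3 = 8: -1475/489
a_4 = 35: -51809/17176
a_5 = 1: -53284/17665
a_6 = 3: -211661/70171
a_7 = 2: -476606/158007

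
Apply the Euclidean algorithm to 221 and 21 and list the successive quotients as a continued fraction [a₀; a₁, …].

221 ÷ 21 → quotient 10, remainder 11
21 ÷ 11 → quotient 1, remainder 10
11 ÷ 10 → quotient 1, remainder 1
10 ÷ 1 → quotient 10, remainder 0

[10; 1, 1, 10]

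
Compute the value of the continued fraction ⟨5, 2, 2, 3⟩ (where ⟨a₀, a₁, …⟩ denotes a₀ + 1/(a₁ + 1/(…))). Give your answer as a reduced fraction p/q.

Use the convergent recurrence hₖ = aₖ·hₖ₋₁ + hₖ₋₂ (and likewise for the denominators kₖ):
a_0 = 5: 5/1
a_1 = 2: 11/2
a_2 = 2: 27/5
a_3 = 3: 92/17

92/17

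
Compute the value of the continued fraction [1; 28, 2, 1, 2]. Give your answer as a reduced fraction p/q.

235/227

Start with 2.
1 + 1/(2/1) = 1 + 1/2 = 3/2
2 + 1/(3/2) = 2 + 2/3 = 8/3
28 + 1/(8/3) = 28 + 3/8 = 227/8
1 + 1/(227/8) = 1 + 8/227 = 235/227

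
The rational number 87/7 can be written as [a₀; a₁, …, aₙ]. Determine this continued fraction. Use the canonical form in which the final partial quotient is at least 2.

Run the Euclidean algorithm, recording each quotient:
87 ÷ 7 → quotient 12, remainder 3
7 ÷ 3 → quotient 2, remainder 1
3 ÷ 1 → quotient 3, remainder 0

[12; 2, 3]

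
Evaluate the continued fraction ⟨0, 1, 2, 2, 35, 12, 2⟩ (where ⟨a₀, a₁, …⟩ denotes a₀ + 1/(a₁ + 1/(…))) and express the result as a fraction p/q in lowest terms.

4435/6214

Build up convergents one term at a time:
a_0 = 0: 0/1
a_1 = 1: 1/1
a_2 = 2: 2/3
a_3 = 2: 5/7
a_4 = 35: 177/248
a_5 = 12: 2129/2983
a_6 = 2: 4435/6214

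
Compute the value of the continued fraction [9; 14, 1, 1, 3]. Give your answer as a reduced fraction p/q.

925/102

Start with 3.
1 + 1/(3/1) = 1 + 1/3 = 4/3
1 + 1/(4/3) = 1 + 3/4 = 7/4
14 + 1/(7/4) = 14 + 4/7 = 102/7
9 + 1/(102/7) = 9 + 7/102 = 925/102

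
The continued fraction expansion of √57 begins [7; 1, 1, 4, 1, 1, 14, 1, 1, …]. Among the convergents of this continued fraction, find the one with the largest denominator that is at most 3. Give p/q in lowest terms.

15/2

a_0 = 7: 7/1  (≤ bound)
a_1 = 1: 8/1  (≤ bound)
a_2 = 1: 15/2  (≤ bound)
a_3 = 4: 68/9  (> 3, stop)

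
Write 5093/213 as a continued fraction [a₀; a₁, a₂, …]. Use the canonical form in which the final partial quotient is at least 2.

[23; 1, 10, 4, 1, 3]

Apply division with remainder until the remainder is 0:
5093 = 23·213 + 194, so a_0 = 23
213 = 1·194 + 19, so a_1 = 1
194 = 10·19 + 4, so a_2 = 10
19 = 4·4 + 3, so a_3 = 4
4 = 1·3 + 1, so a_4 = 1
3 = 3·1 + 0, so a_5 = 3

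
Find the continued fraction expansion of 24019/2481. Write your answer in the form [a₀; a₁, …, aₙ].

Run the Euclidean algorithm, recording each quotient:
24019 ÷ 2481 → quotient 9, remainder 1690
2481 ÷ 1690 → quotient 1, remainder 791
1690 ÷ 791 → quotient 2, remainder 108
791 ÷ 108 → quotient 7, remainder 35
108 ÷ 35 → quotient 3, remainder 3
35 ÷ 3 → quotient 11, remainder 2
3 ÷ 2 → quotient 1, remainder 1
2 ÷ 1 → quotient 2, remainder 0

[9; 1, 2, 7, 3, 11, 1, 2]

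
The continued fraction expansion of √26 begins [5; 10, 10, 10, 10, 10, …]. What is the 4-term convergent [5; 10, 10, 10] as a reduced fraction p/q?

Starting at the tail and folding back:
Start with 10.
10 + 1/(10/1) = 10 + 1/10 = 101/10
10 + 1/(101/10) = 10 + 10/101 = 1020/101
5 + 1/(1020/101) = 5 + 101/1020 = 5201/1020

5201/1020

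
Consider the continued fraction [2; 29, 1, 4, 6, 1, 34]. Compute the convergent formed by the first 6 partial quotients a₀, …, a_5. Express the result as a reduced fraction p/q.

Start with 1.
6 + 1/(1/1) = 6 + 1/1 = 7/1
4 + 1/(7/1) = 4 + 1/7 = 29/7
1 + 1/(29/7) = 1 + 7/29 = 36/29
29 + 1/(36/29) = 29 + 29/36 = 1073/36
2 + 1/(1073/36) = 2 + 36/1073 = 2182/1073

2182/1073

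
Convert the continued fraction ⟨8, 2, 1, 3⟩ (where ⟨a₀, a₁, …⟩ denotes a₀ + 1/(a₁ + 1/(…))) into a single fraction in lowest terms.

Work from the innermost term outward:
Start with 3.
1 + 1/(3/1) = 1 + 1/3 = 4/3
2 + 1/(4/3) = 2 + 3/4 = 11/4
8 + 1/(11/4) = 8 + 4/11 = 92/11

92/11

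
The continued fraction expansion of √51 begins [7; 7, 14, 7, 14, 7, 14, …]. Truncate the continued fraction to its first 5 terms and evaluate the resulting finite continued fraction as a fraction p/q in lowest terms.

70693/9899

Build up convergents one term at a time:
a_0 = 7: 7/1
a_1 = 7: 50/7
a_2 = 14: 707/99
a_3 = 7: 4999/700
a_4 = 14: 70693/9899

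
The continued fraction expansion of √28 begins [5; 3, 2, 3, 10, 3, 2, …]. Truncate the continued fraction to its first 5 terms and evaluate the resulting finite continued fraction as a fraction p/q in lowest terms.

Collapse the nested fraction from the inside out:
Start with 10.
3 + 1/(10/1) = 3 + 1/10 = 31/10
2 + 1/(31/10) = 2 + 10/31 = 72/31
3 + 1/(72/31) = 3 + 31/72 = 247/72
5 + 1/(247/72) = 5 + 72/247 = 1307/247

1307/247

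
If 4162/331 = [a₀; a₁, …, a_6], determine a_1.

1

⌊4162/331⌋ = 12, remainder 190
⌊331/190⌋ = 1, remainder 141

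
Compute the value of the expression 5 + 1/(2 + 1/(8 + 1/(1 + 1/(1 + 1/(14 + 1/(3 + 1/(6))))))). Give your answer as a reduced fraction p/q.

Start with 6.
3 + 1/(6/1) = 3 + 1/6 = 19/6
14 + 1/(19/6) = 14 + 6/19 = 272/19
1 + 1/(272/19) = 1 + 19/272 = 291/272
1 + 1/(291/272) = 1 + 272/291 = 563/291
8 + 1/(563/291) = 8 + 291/563 = 4795/563
2 + 1/(4795/563) = 2 + 563/4795 = 10153/4795
5 + 1/(10153/4795) = 5 + 4795/10153 = 55560/10153

55560/10153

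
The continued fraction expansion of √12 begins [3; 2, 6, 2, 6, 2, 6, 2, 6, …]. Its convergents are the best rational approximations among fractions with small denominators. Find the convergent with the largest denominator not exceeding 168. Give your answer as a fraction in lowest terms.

a_0 = 3: 3/1  (≤ bound)
a_1 = 2: 7/2  (≤ bound)
a_2 = 6: 45/13  (≤ bound)
a_3 = 2: 97/28  (≤ bound)
a_4 = 6: 627/181  (> 168, stop)

97/28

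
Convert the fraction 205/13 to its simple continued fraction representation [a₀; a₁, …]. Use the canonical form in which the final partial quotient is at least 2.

205 ÷ 13 → quotient 15, remainder 10
13 ÷ 10 → quotient 1, remainder 3
10 ÷ 3 → quotient 3, remainder 1
3 ÷ 1 → quotient 3, remainder 0

[15; 1, 3, 3]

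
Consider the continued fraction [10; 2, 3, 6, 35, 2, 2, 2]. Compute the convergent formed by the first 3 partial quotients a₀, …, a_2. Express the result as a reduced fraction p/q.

a_0 = 10: 10/1
a_1 = 2: 21/2
a_2 = 3: 73/7

73/7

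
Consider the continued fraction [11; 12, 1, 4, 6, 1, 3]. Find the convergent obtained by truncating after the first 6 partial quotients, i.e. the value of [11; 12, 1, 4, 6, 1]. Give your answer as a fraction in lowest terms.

Work from the innermost term outward:
Start with 1.
6 + 1/(1/1) = 6 + 1/1 = 7/1
4 + 1/(7/1) = 4 + 1/7 = 29/7
1 + 1/(29/7) = 1 + 7/29 = 36/29
12 + 1/(36/29) = 12 + 29/36 = 461/36
11 + 1/(461/36) = 11 + 36/461 = 5107/461

5107/461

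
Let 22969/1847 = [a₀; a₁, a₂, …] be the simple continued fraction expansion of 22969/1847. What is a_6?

11

Run the Euclidean algorithm, recording each quotient:
⌊22969/1847⌋ = 12, remainder 805
⌊1847/805⌋ = 2, remainder 237
⌊805/237⌋ = 3, remainder 94
⌊237/94⌋ = 2, remainder 49
⌊94/49⌋ = 1, remainder 45
⌊49/45⌋ = 1, remainder 4
⌊45/4⌋ = 11, remainder 1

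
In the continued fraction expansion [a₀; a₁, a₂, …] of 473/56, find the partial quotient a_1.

Apply division with remainder until the remainder is 0:
473 ÷ 56 → quotient 8, remainder 25
56 ÷ 25 → quotient 2, remainder 6

2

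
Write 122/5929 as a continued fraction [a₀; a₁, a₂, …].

[0; 48, 1, 1, 2, 24]

⌊122/5929⌋ = 0, remainder 122
⌊5929/122⌋ = 48, remainder 73
⌊122/73⌋ = 1, remainder 49
⌊73/49⌋ = 1, remainder 24
⌊49/24⌋ = 2, remainder 1
⌊24/1⌋ = 24, remainder 0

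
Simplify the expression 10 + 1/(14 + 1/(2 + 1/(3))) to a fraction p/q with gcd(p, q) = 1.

Collapse the nested fraction from the inside out:
Start with 3.
2 + 1/(3/1) = 2 + 1/3 = 7/3
14 + 1/(7/3) = 14 + 3/7 = 101/7
10 + 1/(101/7) = 10 + 7/101 = 1017/101

1017/101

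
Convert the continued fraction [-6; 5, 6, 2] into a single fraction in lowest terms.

a_0 = -6: -6/1
a_1 = 5: -29/5
a_2 = 6: -180/31
a_3 = 2: -389/67

-389/67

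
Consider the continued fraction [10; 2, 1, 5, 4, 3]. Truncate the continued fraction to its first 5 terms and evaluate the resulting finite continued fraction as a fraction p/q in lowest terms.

735/71

Start with 4.
5 + 1/(4/1) = 5 + 1/4 = 21/4
1 + 1/(21/4) = 1 + 4/21 = 25/21
2 + 1/(25/21) = 2 + 21/25 = 71/25
10 + 1/(71/25) = 10 + 25/71 = 735/71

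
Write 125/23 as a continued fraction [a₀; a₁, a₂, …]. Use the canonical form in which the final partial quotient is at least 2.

[5; 2, 3, 3]

Run the Euclidean algorithm, recording each quotient:
⌊125/23⌋ = 5, remainder 10
⌊23/10⌋ = 2, remainder 3
⌊10/3⌋ = 3, remainder 1
⌊3/1⌋ = 3, remainder 0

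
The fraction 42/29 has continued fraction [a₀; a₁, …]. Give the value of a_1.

Repeatedly divide and take the remainder:
42 = 1·29 + 13, so a_0 = 1
29 = 2·13 + 3, so a_1 = 2

2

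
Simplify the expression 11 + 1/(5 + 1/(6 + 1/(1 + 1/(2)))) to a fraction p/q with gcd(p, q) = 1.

a_0 = 11: 11/1
a_1 = 5: 56/5
a_2 = 6: 347/31
a_3 = 1: 403/36
a_4 = 2: 1153/103

1153/103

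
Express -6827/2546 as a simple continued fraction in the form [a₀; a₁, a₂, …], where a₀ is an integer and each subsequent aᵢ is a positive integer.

Repeatedly divide and take the remainder:
-6827 ÷ 2546 → quotient -3, remainder 811
2546 ÷ 811 → quotient 3, remainder 113
811 ÷ 113 → quotient 7, remainder 20
113 ÷ 20 → quotient 5, remainder 13
20 ÷ 13 → quotient 1, remainder 7
13 ÷ 7 → quotient 1, remainder 6
7 ÷ 6 → quotient 1, remainder 1
6 ÷ 1 → quotient 6, remainder 0

[-3; 3, 7, 5, 1, 1, 1, 6]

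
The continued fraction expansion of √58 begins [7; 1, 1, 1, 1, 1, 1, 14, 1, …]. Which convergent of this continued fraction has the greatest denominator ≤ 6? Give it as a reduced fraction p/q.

38/5

a_0 = 7: 7/1  (≤ bound)
a_1 = 1: 8/1  (≤ bound)
a_2 = 1: 15/2  (≤ bound)
a_3 = 1: 23/3  (≤ bound)
a_4 = 1: 38/5  (≤ bound)
a_5 = 1: 61/8  (> 6, stop)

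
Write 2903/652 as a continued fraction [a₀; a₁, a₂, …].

[4; 2, 4, 1, 3, 7, 2]

2903 ÷ 652 → quotient 4, remainder 295
652 ÷ 295 → quotient 2, remainder 62
295 ÷ 62 → quotient 4, remainder 47
62 ÷ 47 → quotient 1, remainder 15
47 ÷ 15 → quotient 3, remainder 2
15 ÷ 2 → quotient 7, remainder 1
2 ÷ 1 → quotient 2, remainder 0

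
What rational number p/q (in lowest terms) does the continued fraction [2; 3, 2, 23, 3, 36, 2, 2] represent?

209537/91638

a_0 = 2: 2/1
a_1 = 3: 7/3
a_2 = 2: 16/7
a_3 = 23: 375/164
a_4 = 3: 1141/499
a_5 = 36: 41451/18128
a_6 = 2: 84043/36755
a_7 = 2: 209537/91638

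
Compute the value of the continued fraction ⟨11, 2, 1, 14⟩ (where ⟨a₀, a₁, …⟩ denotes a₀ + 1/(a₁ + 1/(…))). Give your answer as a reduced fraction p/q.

Use the convergent recurrence hₖ = aₖ·hₖ₋₁ + hₖ₋₂ (and likewise for the denominators kₖ):
a_0 = 11: 11/1
a_1 = 2: 23/2
a_2 = 1: 34/3
a_3 = 14: 499/44

499/44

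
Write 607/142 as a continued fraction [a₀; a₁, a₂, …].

[4; 3, 1, 1, 1, 3, 1, 2]

Apply division with remainder until the remainder is 0:
607 ÷ 142 → quotient 4, remainder 39
142 ÷ 39 → quotient 3, remainder 25
39 ÷ 25 → quotient 1, remainder 14
25 ÷ 14 → quotient 1, remainder 11
14 ÷ 11 → quotient 1, remainder 3
11 ÷ 3 → quotient 3, remainder 2
3 ÷ 2 → quotient 1, remainder 1
2 ÷ 1 → quotient 2, remainder 0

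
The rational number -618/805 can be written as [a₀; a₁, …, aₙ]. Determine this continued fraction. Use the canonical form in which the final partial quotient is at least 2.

[-1; 4, 3, 3, 1, 1, 3, 2]

Run the Euclidean algorithm, recording each quotient:
⌊-618/805⌋ = -1, remainder 187
⌊805/187⌋ = 4, remainder 57
⌊187/57⌋ = 3, remainder 16
⌊57/16⌋ = 3, remainder 9
⌊16/9⌋ = 1, remainder 7
⌊9/7⌋ = 1, remainder 2
⌊7/2⌋ = 3, remainder 1
⌊2/1⌋ = 2, remainder 0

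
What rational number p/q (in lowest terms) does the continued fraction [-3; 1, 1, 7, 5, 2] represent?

Starting at the tail and folding back:
Start with 2.
5 + 1/(2/1) = 5 + 1/2 = 11/2
7 + 1/(11/2) = 7 + 2/11 = 79/11
1 + 1/(79/11) = 1 + 11/79 = 90/79
1 + 1/(90/79) = 1 + 79/90 = 169/90
-3 + 1/(169/90) = -3 + 90/169 = -417/169

-417/169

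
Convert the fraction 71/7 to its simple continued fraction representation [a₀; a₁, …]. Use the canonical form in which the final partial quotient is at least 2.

Apply division with remainder until the remainder is 0:
71 = 10·7 + 1, so a_0 = 10
7 = 7·1 + 0, so a_1 = 7

[10; 7]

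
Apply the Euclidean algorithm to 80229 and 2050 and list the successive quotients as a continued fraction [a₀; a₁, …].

[39; 7, 2, 1, 7, 12]

80229 = 39·2050 + 279, so a_0 = 39
2050 = 7·279 + 97, so a_1 = 7
279 = 2·97 + 85, so a_2 = 2
97 = 1·85 + 12, so a_3 = 1
85 = 7·12 + 1, so a_4 = 7
12 = 12·1 + 0, so a_5 = 12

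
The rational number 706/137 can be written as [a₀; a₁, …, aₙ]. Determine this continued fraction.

[5; 6, 1, 1, 10]

Run the Euclidean algorithm, recording each quotient:
706 ÷ 137 → quotient 5, remainder 21
137 ÷ 21 → quotient 6, remainder 11
21 ÷ 11 → quotient 1, remainder 10
11 ÷ 10 → quotient 1, remainder 1
10 ÷ 1 → quotient 10, remainder 0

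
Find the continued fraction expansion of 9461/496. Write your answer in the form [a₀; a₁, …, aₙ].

[19; 13, 2, 2, 7]

9461 = 19·496 + 37, so a_0 = 19
496 = 13·37 + 15, so a_1 = 13
37 = 2·15 + 7, so a_2 = 2
15 = 2·7 + 1, so a_3 = 2
7 = 7·1 + 0, so a_4 = 7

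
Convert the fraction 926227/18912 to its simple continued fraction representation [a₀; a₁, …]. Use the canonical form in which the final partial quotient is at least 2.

Apply division with remainder until the remainder is 0:
⌊926227/18912⌋ = 48, remainder 18451
⌊18912/18451⌋ = 1, remainder 461
⌊18451/461⌋ = 40, remainder 11
⌊461/11⌋ = 41, remainder 10
⌊11/10⌋ = 1, remainder 1
⌊10/1⌋ = 10, remainder 0

[48; 1, 40, 41, 1, 10]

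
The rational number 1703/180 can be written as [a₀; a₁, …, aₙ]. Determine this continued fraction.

1703 = 9·180 + 83, so a_0 = 9
180 = 2·83 + 14, so a_1 = 2
83 = 5·14 + 13, so a_2 = 5
14 = 1·13 + 1, so a_3 = 1
13 = 13·1 + 0, so a_4 = 13

[9; 2, 5, 1, 13]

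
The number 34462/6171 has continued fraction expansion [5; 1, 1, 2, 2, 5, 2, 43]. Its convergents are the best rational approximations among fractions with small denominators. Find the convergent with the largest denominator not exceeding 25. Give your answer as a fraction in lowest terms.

67/12

List convergents until the denominator exceeds the bound:
a_0 = 5: 5/1  (≤ bound)
a_1 = 1: 6/1  (≤ bound)
a_2 = 1: 11/2  (≤ bound)
a_3 = 2: 28/5  (≤ bound)
a_4 = 2: 67/12  (≤ bound)
a_5 = 5: 363/65  (> 25, stop)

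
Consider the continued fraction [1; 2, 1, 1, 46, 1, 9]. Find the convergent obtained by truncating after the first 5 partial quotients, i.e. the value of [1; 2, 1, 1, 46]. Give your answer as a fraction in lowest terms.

Start with 46.
1 + 1/(46/1) = 1 + 1/46 = 47/46
1 + 1/(47/46) = 1 + 46/47 = 93/47
2 + 1/(93/47) = 2 + 47/93 = 233/93
1 + 1/(233/93) = 1 + 93/233 = 326/233

326/233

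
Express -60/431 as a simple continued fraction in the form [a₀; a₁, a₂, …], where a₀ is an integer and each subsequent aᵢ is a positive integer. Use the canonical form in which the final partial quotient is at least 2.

[-1; 1, 6, 5, 2, 5]

⌊-60/431⌋ = -1, remainder 371
⌊431/371⌋ = 1, remainder 60
⌊371/60⌋ = 6, remainder 11
⌊60/11⌋ = 5, remainder 5
⌊11/5⌋ = 2, remainder 1
⌊5/1⌋ = 5, remainder 0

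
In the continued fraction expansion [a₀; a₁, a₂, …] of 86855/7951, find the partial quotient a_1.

Run the Euclidean algorithm, recording each quotient:
86855 ÷ 7951 → quotient 10, remainder 7345
7951 ÷ 7345 → quotient 1, remainder 606

1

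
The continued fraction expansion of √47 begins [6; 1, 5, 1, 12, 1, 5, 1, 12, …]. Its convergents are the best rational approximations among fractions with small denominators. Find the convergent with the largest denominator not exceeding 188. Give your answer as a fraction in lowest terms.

a_0 = 6: 6/1  (≤ bound)
a_1 = 1: 7/1  (≤ bound)
a_2 = 5: 41/6  (≤ bound)
a_3 = 1: 48/7  (≤ bound)
a_4 = 12: 617/90  (≤ bound)
a_5 = 1: 665/97  (≤ bound)
a_6 = 5: 3942/575  (> 188, stop)

665/97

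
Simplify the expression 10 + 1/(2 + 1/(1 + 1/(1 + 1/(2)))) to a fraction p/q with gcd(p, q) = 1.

135/13

Work from the innermost term outward:
Start with 2.
1 + 1/(2/1) = 1 + 1/2 = 3/2
1 + 1/(3/2) = 1 + 2/3 = 5/3
2 + 1/(5/3) = 2 + 3/5 = 13/5
10 + 1/(13/5) = 10 + 5/13 = 135/13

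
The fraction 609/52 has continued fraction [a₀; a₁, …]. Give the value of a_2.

609 ÷ 52 → quotient 11, remainder 37
52 ÷ 37 → quotient 1, remainder 15
37 ÷ 15 → quotient 2, remainder 7

2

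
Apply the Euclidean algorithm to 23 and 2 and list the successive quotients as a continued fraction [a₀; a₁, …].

[11; 2]

23 ÷ 2 → quotient 11, remainder 1
2 ÷ 1 → quotient 2, remainder 0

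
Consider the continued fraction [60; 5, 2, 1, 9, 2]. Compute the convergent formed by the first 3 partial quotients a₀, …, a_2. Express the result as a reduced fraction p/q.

662/11

Start with 2.
5 + 1/(2/1) = 5 + 1/2 = 11/2
60 + 1/(11/2) = 60 + 2/11 = 662/11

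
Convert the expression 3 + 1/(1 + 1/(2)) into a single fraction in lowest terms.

Use the convergent recurrence hₖ = aₖ·hₖ₋₁ + hₖ₋₂ (and likewise for the denominators kₖ):
a_0 = 3: 3/1
a_1 = 1: 4/1
a_2 = 2: 11/3

11/3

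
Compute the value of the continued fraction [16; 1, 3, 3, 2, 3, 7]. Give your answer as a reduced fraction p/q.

Start with 7.
3 + 1/(7/1) = 3 + 1/7 = 22/7
2 + 1/(22/7) = 2 + 7/22 = 51/22
3 + 1/(51/22) = 3 + 22/51 = 175/51
3 + 1/(175/51) = 3 + 51/175 = 576/175
1 + 1/(576/175) = 1 + 175/576 = 751/576
16 + 1/(751/576) = 16 + 576/751 = 12592/751

12592/751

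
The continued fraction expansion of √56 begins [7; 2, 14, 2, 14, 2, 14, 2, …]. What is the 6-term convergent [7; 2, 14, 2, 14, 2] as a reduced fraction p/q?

Use the convergent recurrence hₖ = aₖ·hₖ₋₁ + hₖ₋₂ (and likewise for the denominators kₖ):
a_0 = 7: 7/1
a_1 = 2: 15/2
a_2 = 14: 217/29
a_3 = 2: 449/60
a_4 = 14: 6503/869
a_5 = 2: 13455/1798

13455/1798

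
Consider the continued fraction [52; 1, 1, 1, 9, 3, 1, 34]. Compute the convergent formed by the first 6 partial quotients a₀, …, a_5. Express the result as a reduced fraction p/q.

4739/90

Start with 3.
9 + 1/(3/1) = 9 + 1/3 = 28/3
1 + 1/(28/3) = 1 + 3/28 = 31/28
1 + 1/(31/28) = 1 + 28/31 = 59/31
1 + 1/(59/31) = 1 + 31/59 = 90/59
52 + 1/(90/59) = 52 + 59/90 = 4739/90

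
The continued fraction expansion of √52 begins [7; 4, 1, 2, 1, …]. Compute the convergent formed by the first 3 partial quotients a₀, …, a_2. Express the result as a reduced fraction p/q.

a_0 = 7: 7/1
a_1 = 4: 29/4
a_2 = 1: 36/5

36/5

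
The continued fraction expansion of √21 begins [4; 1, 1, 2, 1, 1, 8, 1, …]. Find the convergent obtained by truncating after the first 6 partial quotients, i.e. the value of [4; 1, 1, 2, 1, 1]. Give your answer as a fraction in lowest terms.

Start with 1.
1 + 1/(1/1) = 1 + 1/1 = 2/1
2 + 1/(2/1) = 2 + 1/2 = 5/2
1 + 1/(5/2) = 1 + 2/5 = 7/5
1 + 1/(7/5) = 1 + 5/7 = 12/7
4 + 1/(12/7) = 4 + 7/12 = 55/12

55/12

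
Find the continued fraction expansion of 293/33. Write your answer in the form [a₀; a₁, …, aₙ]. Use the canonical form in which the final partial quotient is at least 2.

⌊293/33⌋ = 8, remainder 29
⌊33/29⌋ = 1, remainder 4
⌊29/4⌋ = 7, remainder 1
⌊4/1⌋ = 4, remainder 0

[8; 1, 7, 4]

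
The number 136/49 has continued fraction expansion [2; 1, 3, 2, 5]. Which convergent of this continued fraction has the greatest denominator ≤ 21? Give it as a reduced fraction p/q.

List convergents until the denominator exceeds the bound:
a_0 = 2: 2/1  (≤ bound)
a_1 = 1: 3/1  (≤ bound)
a_2 = 3: 11/4  (≤ bound)
a_3 = 2: 25/9  (≤ bound)
a_4 = 5: 136/49  (> 21, stop)

25/9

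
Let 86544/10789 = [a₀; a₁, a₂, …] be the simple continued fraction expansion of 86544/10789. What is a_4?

57

86544 = 8·10789 + 232, so a_0 = 8
10789 = 46·232 + 117, so a_1 = 46
232 = 1·117 + 115, so a_2 = 1
117 = 1·115 + 2, so a_3 = 1
115 = 57·2 + 1, so a_4 = 57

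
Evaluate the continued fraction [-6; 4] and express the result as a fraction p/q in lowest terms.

Compute successive convergents:
a_0 = -6: -6/1
a_1 = 4: -23/4

-23/4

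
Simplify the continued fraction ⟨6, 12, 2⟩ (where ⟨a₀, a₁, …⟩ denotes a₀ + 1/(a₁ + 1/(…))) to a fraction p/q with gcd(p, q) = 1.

152/25

Work from the innermost term outward:
Start with 2.
12 + 1/(2/1) = 12 + 1/2 = 25/2
6 + 1/(25/2) = 6 + 2/25 = 152/25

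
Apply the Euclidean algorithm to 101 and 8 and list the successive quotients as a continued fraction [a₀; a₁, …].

[12; 1, 1, 1, 2]

101 = 12·8 + 5, so a_0 = 12
8 = 1·5 + 3, so a_1 = 1
5 = 1·3 + 2, so a_2 = 1
3 = 1·2 + 1, so a_3 = 1
2 = 2·1 + 0, so a_4 = 2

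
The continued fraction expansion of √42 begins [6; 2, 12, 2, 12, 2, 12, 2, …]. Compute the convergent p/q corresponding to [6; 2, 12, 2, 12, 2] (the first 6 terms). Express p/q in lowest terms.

Use the convergent recurrence hₖ = aₖ·hₖ₋₁ + hₖ₋₂ (and likewise for the denominators kₖ):
a_0 = 6: 6/1
a_1 = 2: 13/2
a_2 = 12: 162/25
a_3 = 2: 337/52
a_4 = 12: 4206/649
a_5 = 2: 8749/1350

8749/1350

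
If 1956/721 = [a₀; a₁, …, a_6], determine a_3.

1956 ÷ 721 → quotient 2, remainder 514
721 ÷ 514 → quotient 1, remainder 207
514 ÷ 207 → quotient 2, remainder 100
207 ÷ 100 → quotient 2, remainder 7

2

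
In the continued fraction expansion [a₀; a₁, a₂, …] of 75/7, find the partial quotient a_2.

2

Repeatedly divide and take the remainder:
75 ÷ 7 → quotient 10, remainder 5
7 ÷ 5 → quotient 1, remainder 2
5 ÷ 2 → quotient 2, remainder 1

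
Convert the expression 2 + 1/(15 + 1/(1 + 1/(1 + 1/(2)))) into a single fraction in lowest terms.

161/78

Start with 2.
1 + 1/(2/1) = 1 + 1/2 = 3/2
1 + 1/(3/2) = 1 + 2/3 = 5/3
15 + 1/(5/3) = 15 + 3/5 = 78/5
2 + 1/(78/5) = 2 + 5/78 = 161/78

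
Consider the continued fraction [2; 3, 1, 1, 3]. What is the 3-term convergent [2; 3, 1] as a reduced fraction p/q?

Compute successive convergents:
a_0 = 2: 2/1
a_1 = 3: 7/3
a_2 = 1: 9/4

9/4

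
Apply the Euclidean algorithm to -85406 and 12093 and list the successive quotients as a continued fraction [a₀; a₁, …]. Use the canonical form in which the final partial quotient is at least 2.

⌊-85406/12093⌋ = -8, remainder 11338
⌊12093/11338⌋ = 1, remainder 755
⌊11338/755⌋ = 15, remainder 13
⌊755/13⌋ = 58, remainder 1
⌊13/1⌋ = 13, remainder 0

[-8; 1, 15, 58, 13]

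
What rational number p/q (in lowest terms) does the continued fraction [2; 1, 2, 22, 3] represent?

545/204

Collapse the nested fraction from the inside out:
Start with 3.
22 + 1/(3/1) = 22 + 1/3 = 67/3
2 + 1/(67/3) = 2 + 3/67 = 137/67
1 + 1/(137/67) = 1 + 67/137 = 204/137
2 + 1/(204/137) = 2 + 137/204 = 545/204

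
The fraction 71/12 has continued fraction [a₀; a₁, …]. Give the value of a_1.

1

⌊71/12⌋ = 5, remainder 11
⌊12/11⌋ = 1, remainder 1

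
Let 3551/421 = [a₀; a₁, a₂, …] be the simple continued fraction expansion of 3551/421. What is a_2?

3

Run the Euclidean algorithm, recording each quotient:
3551 = 8·421 + 183, so a_0 = 8
421 = 2·183 + 55, so a_1 = 2
183 = 3·55 + 18, so a_2 = 3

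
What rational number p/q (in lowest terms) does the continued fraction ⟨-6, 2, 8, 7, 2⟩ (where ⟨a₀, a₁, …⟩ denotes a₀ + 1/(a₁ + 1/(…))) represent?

-1432/259

Start with 2.
7 + 1/(2/1) = 7 + 1/2 = 15/2
8 + 1/(15/2) = 8 + 2/15 = 122/15
2 + 1/(122/15) = 2 + 15/122 = 259/122
-6 + 1/(259/122) = -6 + 122/259 = -1432/259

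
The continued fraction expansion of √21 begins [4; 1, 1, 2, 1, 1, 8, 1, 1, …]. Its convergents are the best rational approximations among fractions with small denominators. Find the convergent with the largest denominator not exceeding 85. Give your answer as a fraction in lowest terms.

55/12

a_0 = 4: 4/1  (≤ bound)
a_1 = 1: 5/1  (≤ bound)
a_2 = 1: 9/2  (≤ bound)
a_3 = 2: 23/5  (≤ bound)
a_4 = 1: 32/7  (≤ bound)
a_5 = 1: 55/12  (≤ bound)
a_6 = 8: 472/103  (> 85, stop)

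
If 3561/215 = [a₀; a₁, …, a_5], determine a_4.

2

3561 = 16·215 + 121, so a_0 = 16
215 = 1·121 + 94, so a_1 = 1
121 = 1·94 + 27, so a_2 = 1
94 = 3·27 + 13, so a_3 = 3
27 = 2·13 + 1, so a_4 = 2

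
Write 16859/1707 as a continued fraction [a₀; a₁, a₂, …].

⌊16859/1707⌋ = 9, remainder 1496
⌊1707/1496⌋ = 1, remainder 211
⌊1496/211⌋ = 7, remainder 19
⌊211/19⌋ = 11, remainder 2
⌊19/2⌋ = 9, remainder 1
⌊2/1⌋ = 2, remainder 0

[9; 1, 7, 11, 9, 2]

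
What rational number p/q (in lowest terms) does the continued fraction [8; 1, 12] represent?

Start with 12.
1 + 1/(12/1) = 1 + 1/12 = 13/12
8 + 1/(13/12) = 8 + 12/13 = 116/13

116/13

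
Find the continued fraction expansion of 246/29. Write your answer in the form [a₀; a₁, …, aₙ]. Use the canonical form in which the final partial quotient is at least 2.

[8; 2, 14]

246 = 8·29 + 14, so a_0 = 8
29 = 2·14 + 1, so a_1 = 2
14 = 14·1 + 0, so a_2 = 14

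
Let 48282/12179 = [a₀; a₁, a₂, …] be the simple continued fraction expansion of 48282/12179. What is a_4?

13

48282 = 3·12179 + 11745, so a_0 = 3
12179 = 1·11745 + 434, so a_1 = 1
11745 = 27·434 + 27, so a_2 = 27
434 = 16·27 + 2, so a_3 = 16
27 = 13·2 + 1, so a_4 = 13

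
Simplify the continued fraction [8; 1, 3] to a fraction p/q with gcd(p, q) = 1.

35/4

Work from the innermost term outward:
Start with 3.
1 + 1/(3/1) = 1 + 1/3 = 4/3
8 + 1/(4/3) = 8 + 3/4 = 35/4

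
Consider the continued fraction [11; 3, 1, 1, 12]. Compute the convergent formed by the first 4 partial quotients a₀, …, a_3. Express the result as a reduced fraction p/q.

79/7

Compute successive convergents:
a_0 = 11: 11/1
a_1 = 3: 34/3
a_2 = 1: 45/4
a_3 = 1: 79/7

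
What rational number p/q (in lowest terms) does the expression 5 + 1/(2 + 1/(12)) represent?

a_0 = 5: 5/1
a_1 = 2: 11/2
a_2 = 12: 137/25

137/25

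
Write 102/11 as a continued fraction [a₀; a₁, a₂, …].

[9; 3, 1, 2]

102 = 9·11 + 3, so a_0 = 9
11 = 3·3 + 2, so a_1 = 3
3 = 1·2 + 1, so a_2 = 1
2 = 2·1 + 0, so a_3 = 2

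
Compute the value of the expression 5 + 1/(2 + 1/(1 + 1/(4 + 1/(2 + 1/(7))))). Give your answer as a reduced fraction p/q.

1237/231

a_0 = 5: 5/1
a_1 = 2: 11/2
a_2 = 1: 16/3
a_3 = 4: 75/14
a_4 = 2: 166/31
a_5 = 7: 1237/231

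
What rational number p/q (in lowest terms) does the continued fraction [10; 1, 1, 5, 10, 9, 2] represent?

22671/2150

Compute successive convergents:
a_0 = 10: 10/1
a_1 = 1: 11/1
a_2 = 1: 21/2
a_3 = 5: 116/11
a_4 = 10: 1181/112
a_5 = 9: 10745/1019
a_6 = 2: 22671/2150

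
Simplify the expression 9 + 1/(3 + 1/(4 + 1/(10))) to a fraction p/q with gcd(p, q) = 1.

1238/133

Start with 10.
4 + 1/(10/1) = 4 + 1/10 = 41/10
3 + 1/(41/10) = 3 + 10/41 = 133/41
9 + 1/(133/41) = 9 + 41/133 = 1238/133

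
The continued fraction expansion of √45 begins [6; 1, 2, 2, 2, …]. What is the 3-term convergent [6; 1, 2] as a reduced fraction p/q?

20/3

Start with 2.
1 + 1/(2/1) = 1 + 1/2 = 3/2
6 + 1/(3/2) = 6 + 2/3 = 20/3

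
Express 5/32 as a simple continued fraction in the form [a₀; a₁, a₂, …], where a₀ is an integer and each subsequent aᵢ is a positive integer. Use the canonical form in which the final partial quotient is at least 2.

[0; 6, 2, 2]

5 = 0·32 + 5, so a_0 = 0
32 = 6·5 + 2, so a_1 = 6
5 = 2·2 + 1, so a_2 = 2
2 = 2·1 + 0, so a_3 = 2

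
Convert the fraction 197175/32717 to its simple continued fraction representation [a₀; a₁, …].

[6; 37, 2, 10, 6, 1, 5]

⌊197175/32717⌋ = 6, remainder 873
⌊32717/873⌋ = 37, remainder 416
⌊873/416⌋ = 2, remainder 41
⌊416/41⌋ = 10, remainder 6
⌊41/6⌋ = 6, remainder 5
⌊6/5⌋ = 1, remainder 1
⌊5/1⌋ = 5, remainder 0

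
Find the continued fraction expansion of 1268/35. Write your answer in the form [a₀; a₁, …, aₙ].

[36; 4, 2, 1, 2]

Repeatedly divide and take the remainder:
⌊1268/35⌋ = 36, remainder 8
⌊35/8⌋ = 4, remainder 3
⌊8/3⌋ = 2, remainder 2
⌊3/2⌋ = 1, remainder 1
⌊2/1⌋ = 2, remainder 0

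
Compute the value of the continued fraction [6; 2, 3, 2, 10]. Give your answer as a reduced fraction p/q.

1075/167

Start with 10.
2 + 1/(10/1) = 2 + 1/10 = 21/10
3 + 1/(21/10) = 3 + 10/21 = 73/21
2 + 1/(73/21) = 2 + 21/73 = 167/73
6 + 1/(167/73) = 6 + 73/167 = 1075/167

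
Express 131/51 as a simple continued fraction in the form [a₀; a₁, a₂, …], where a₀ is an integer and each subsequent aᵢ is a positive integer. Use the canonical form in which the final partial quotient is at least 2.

131 ÷ 51 → quotient 2, remainder 29
51 ÷ 29 → quotient 1, remainder 22
29 ÷ 22 → quotient 1, remainder 7
22 ÷ 7 → quotient 3, remainder 1
7 ÷ 1 → quotient 7, remainder 0

[2; 1, 1, 3, 7]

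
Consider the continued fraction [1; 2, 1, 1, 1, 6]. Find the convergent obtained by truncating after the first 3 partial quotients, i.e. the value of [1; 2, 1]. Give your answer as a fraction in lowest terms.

4/3

Start with 1.
2 + 1/(1/1) = 2 + 1/1 = 3/1
1 + 1/(3/1) = 1 + 1/3 = 4/3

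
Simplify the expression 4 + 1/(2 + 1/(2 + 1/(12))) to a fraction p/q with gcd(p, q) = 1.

273/62

Start with 12.
2 + 1/(12/1) = 2 + 1/12 = 25/12
2 + 1/(25/12) = 2 + 12/25 = 62/25
4 + 1/(62/25) = 4 + 25/62 = 273/62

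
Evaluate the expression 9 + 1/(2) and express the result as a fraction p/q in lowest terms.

Build up convergents one term at a time:
a_0 = 9: 9/1
a_1 = 2: 19/2

19/2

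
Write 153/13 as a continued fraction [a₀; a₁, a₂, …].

[11; 1, 3, 3]

153 ÷ 13 → quotient 11, remainder 10
13 ÷ 10 → quotient 1, remainder 3
10 ÷ 3 → quotient 3, remainder 1
3 ÷ 1 → quotient 3, remainder 0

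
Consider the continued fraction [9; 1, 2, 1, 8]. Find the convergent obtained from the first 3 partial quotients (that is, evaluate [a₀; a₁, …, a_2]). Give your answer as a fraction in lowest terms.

29/3

Start with 2.
1 + 1/(2/1) = 1 + 1/2 = 3/2
9 + 1/(3/2) = 9 + 2/3 = 29/3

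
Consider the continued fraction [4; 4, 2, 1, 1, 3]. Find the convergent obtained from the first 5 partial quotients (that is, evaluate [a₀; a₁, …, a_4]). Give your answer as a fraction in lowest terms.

a_0 = 4: 4/1
a_1 = 4: 17/4
a_2 = 2: 38/9
a_3 = 1: 55/13
a_4 = 1: 93/22

93/22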